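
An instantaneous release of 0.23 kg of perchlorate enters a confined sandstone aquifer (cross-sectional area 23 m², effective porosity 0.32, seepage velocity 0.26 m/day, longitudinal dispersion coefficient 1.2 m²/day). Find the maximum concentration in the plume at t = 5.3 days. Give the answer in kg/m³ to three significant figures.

The peak of an instantaneous 1D plume sits at x = vt; there the Gaussian factor is 1 and C_max = M/(n_e·A·√(4πDt)), where n_e·A is the pore area the mass is dissolved in.
√(4πDt) = √(4π × 1.2 × 5.3) = 8.940 m, so C_max = 0.23/(0.32 × 23 × 8.940) = 0.00350 kg/m³.

0.00350 kg/m³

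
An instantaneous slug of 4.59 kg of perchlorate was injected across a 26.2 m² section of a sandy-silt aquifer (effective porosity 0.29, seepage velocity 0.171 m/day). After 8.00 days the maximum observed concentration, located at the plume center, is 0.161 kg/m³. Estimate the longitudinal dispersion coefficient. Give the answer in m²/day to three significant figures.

At the plume center C_max = M/(n_e·A·√(4πDt)), so D = M²/(4πt·(n_e·A·C_max)²).
n_e·A·C_max = 0.29 × 26.2 × 0.161 = 1.223 kg/m.
D = 4.59²/(4π × 8.00 × 1.223²) = 0.140 m²/day.

0.140 m²/day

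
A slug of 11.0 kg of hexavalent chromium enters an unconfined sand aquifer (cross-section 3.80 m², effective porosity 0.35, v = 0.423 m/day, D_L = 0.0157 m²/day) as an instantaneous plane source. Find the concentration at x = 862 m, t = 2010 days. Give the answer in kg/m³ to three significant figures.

For an instantaneous plane source, C(x,t) = M/(n_e·A·√(4πDt)) · exp(−(x−vt)²/(4Dt)), with n_e·A the pore (flow) area.
Plume center vt = 0.423 × 2010 = 850.23 m, so the well at 862 m is 11.77 m downgradient of the peak.
√(4πDt) = 19.91 m, giving peak height M/(n_e·A·√(4πDt)) = 11.0/(0.35 × 3.80 × 19.91) = 0.4154 kg/m³.
(x−vt)²/(4Dt) = (11.77)²/(4 × 0.0157 × 2010) = 1.097; exp(−1.097) = 0.3339.
C = 0.4154 × 0.3339 = 0.139 kg/m³.

0.139 kg/m³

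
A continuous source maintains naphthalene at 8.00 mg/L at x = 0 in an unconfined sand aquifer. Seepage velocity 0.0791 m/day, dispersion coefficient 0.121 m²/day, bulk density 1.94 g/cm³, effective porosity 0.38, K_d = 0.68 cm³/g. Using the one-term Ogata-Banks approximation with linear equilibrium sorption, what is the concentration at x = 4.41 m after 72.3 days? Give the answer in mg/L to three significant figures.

0.454 mg/L

Retardation factor R = 1 + ρ_b·K_d/n = 1 + 1.94 × 0.68/0.38 = 4.472.
Sorption retards both mechanisms: v_R = v/R = 0.01769 m/day, D_R = D/R = 0.02706 m²/day.
v_R·t = 0.01769 × 72.3 = 1.278987 m; 2√(D_R t) = 2.797 m; argument = (4.41 − 1.278987)/2.797 = 1.119.
C = C₀ × ½·erfc(1.119) = 8.00 × 0.05677 = 0.454 mg/L.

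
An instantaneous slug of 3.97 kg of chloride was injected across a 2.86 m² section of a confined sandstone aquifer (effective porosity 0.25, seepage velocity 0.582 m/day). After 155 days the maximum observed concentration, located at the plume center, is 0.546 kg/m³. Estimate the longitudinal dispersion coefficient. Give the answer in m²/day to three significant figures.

At the plume center C_max = M/(n_e·A·√(4πDt)), so D = M²/(4πt·(n_e·A·C_max)²).
n_e·A·C_max = 0.25 × 2.86 × 0.546 = 0.3904 kg/m.
D = 3.97²/(4π × 155 × 0.3904²) = 0.0531 m²/day.

0.0531 m²/day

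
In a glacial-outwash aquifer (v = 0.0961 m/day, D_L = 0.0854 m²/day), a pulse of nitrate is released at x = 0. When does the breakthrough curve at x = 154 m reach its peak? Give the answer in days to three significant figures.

For the 1D instantaneous-source solution, setting ∂C/∂t = 0 at fixed x gives v²t² + 2Dt − x² = 0, so t = (√(D² + v²x²) − D)/v².
√(D² + v²x²) = √(0.0854² + 0.0961² × 154²) = 14.80; v² = 0.00923521.
t = (14.80 − 0.0854)/0.00923521 = 1590 days (vs. the pure-advection estimate x/v = 1600 d).

1590 days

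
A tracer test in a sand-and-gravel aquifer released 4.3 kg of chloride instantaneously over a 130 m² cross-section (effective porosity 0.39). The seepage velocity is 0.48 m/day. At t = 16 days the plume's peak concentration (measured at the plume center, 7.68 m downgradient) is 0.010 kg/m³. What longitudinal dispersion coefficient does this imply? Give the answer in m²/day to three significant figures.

0.358 m²/day

At the plume center C_max = M/(n_e·A·√(4πDt)), so D = M²/(4πt·(n_e·A·C_max)²).
n_e·A·C_max = 0.39 × 130 × 0.010 = 0.5070 kg/m.
D = 4.3²/(4π × 16 × 0.5070²) = 0.358 m²/day.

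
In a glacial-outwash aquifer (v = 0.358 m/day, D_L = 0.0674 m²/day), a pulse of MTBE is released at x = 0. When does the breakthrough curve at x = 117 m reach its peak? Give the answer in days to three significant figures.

For the 1D instantaneous-source solution, setting ∂C/∂t = 0 at fixed x gives v²t² + 2Dt − x² = 0, so t = (√(D² + v²x²) − D)/v².
√(D² + v²x²) = √(0.0674² + 0.358² × 117²) = 41.89; v² = 0.128164.
t = (41.89 − 0.0674)/0.128164 = 326 days (vs. the pure-advection estimate x/v = 327 d).

326 days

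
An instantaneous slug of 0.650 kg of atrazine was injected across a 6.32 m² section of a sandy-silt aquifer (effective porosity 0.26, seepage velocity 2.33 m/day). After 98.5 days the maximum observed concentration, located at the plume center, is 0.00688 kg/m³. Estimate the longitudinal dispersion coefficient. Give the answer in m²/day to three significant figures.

2.67 m²/day

At the plume center C_max = M/(n_e·A·√(4πDt)), so D = M²/(4πt·(n_e·A·C_max)²).
n_e·A·C_max = 0.26 × 6.32 × 0.00688 = 0.01131 kg/m.
D = 0.650²/(4π × 98.5 × 0.01131²) = 2.67 m²/day.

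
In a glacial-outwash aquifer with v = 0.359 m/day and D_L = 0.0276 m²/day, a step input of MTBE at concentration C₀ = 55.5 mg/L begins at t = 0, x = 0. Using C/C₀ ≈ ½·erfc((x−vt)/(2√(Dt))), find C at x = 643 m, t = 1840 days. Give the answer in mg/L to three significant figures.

53.2 mg/L

For a continuous step input, C/C₀ ≈ ½·erfc((x−vt)/(2√(Dt))).
vt = 0.359 × 1840 = 660.56 m and 2√(Dt) = 2√(0.0276 × 1840) = 14.25 m.
Argument (x−vt)/(2√(Dt)) = (643 − 660.56)/14.25 = -1.232; ½·erfc(-1.232) = 0.9593.
C = 55.5 × 0.9593 = 53.2 mg/L.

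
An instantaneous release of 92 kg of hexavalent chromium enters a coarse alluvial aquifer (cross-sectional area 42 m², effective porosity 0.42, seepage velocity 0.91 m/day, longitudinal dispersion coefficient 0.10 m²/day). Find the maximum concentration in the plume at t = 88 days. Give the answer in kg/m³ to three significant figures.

The peak of an instantaneous 1D plume sits at x = vt; there the Gaussian factor is 1 and C_max = M/(n_e·A·√(4πDt)), where n_e·A is the pore area the mass is dissolved in.
√(4πDt) = √(4π × 0.10 × 88) = 10.52 m, so C_max = 92/(0.42 × 42 × 10.52) = 0.496 kg/m³.

0.496 kg/m³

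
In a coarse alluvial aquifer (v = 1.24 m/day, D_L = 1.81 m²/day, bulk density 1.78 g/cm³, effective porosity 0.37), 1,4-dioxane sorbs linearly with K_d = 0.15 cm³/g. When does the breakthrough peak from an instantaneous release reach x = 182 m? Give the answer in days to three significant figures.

Retardation factor R = 1 + ρ_b·K_d/n = 1 + 1.78 × 0.15/0.37 = 1.722.
Sorption retards both mechanisms: v_R = v/R = 0.7201 m/day, D_R = D/R = 1.051 m²/day.
Peak time from v_R²t² + 2D_R t − x² = 0: t = (√(D_R² + v_R²x²) − D_R)/v_R².
√(D_R² + v_R²x²) = √(1.051² + 0.7201² × 182²) = 131.1; v_R² = 0.5185.
t = (131.1 − 1.051)/0.5185 = 251 days.

251 days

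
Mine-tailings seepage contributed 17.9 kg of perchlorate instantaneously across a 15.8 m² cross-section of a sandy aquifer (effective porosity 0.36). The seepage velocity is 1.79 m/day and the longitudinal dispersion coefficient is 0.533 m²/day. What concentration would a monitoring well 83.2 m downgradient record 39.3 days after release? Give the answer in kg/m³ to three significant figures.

For an instantaneous plane source, C(x,t) = M/(n_e·A·√(4πDt)) · exp(−(x−vt)²/(4Dt)), with n_e·A the pore (flow) area.
Plume center vt = 1.79 × 39.3 = 70.347 m, so the well at 83.2 m is 12.853 m downgradient of the peak.
√(4πDt) = 16.22 m, giving peak height M/(n_e·A·√(4πDt)) = 17.9/(0.36 × 15.8 × 16.22) = 0.1940 kg/m³.
(x−vt)²/(4Dt) = (12.853)²/(4 × 0.533 × 39.3) = 1.972; exp(−1.972) = 0.1392.
C = 0.1940 × 0.1392 = 0.0270 kg/m³.

0.0270 kg/m³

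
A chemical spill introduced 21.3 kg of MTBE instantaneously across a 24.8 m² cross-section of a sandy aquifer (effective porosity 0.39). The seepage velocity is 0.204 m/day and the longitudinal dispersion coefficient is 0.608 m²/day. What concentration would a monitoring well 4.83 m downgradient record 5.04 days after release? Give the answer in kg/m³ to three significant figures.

0.109 kg/m³

For an instantaneous plane source, C(x,t) = M/(n_e·A·√(4πDt)) · exp(−(x−vt)²/(4Dt)), with n_e·A the pore (flow) area.
Plume center vt = 0.204 × 5.04 = 1.02816 m, so the well at 4.83 m is 3.80184 m downgradient of the peak.
√(4πDt) = 6.205 m, giving peak height M/(n_e·A·√(4πDt)) = 21.3/(0.39 × 24.8 × 6.205) = 0.3549 kg/m³.
(x−vt)²/(4Dt) = (3.80184)²/(4 × 0.608 × 5.04) = 1.179; exp(−1.179) = 0.3076.
C = 0.3549 × 0.3076 = 0.109 kg/m³.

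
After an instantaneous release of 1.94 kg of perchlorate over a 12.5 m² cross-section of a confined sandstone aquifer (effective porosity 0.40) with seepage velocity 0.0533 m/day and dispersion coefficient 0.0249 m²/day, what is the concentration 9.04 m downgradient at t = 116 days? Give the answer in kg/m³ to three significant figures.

0.0318 kg/m³

For an instantaneous plane source, C(x,t) = M/(n_e·A·√(4πDt)) · exp(−(x−vt)²/(4Dt)), with n_e·A the pore (flow) area.
Plume center vt = 0.0533 × 116 = 6.1828 m, so the well at 9.04 m is 2.8572 m downgradient of the peak.
√(4πDt) = 6.025 m, giving peak height M/(n_e·A·√(4πDt)) = 1.94/(0.40 × 12.5 × 6.025) = 0.06440 kg/m³.
(x−vt)²/(4Dt) = (2.8572)²/(4 × 0.0249 × 116) = 0.7066; exp(−0.7066) = 0.4933.
C = 0.06440 × 0.4933 = 0.0318 kg/m³.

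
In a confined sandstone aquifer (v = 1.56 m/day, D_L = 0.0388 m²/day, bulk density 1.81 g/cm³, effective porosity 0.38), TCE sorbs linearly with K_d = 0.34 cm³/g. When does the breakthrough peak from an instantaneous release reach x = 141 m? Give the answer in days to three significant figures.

237 days

Retardation factor R = 1 + ρ_b·K_d/n = 1 + 1.81 × 0.34/0.38 = 2.619.
Sorption retards both mechanisms: v_R = v/R = 0.5956 m/day, D_R = D/R = 0.01481 m²/day.
Peak time from v_R²t² + 2D_R t − x² = 0: t = (√(D_R² + v_R²x²) − D_R)/v_R².
√(D_R² + v_R²x²) = √(0.01481² + 0.5956² × 141²) = 83.98; v_R² = 0.3547.
t = (83.98 − 0.01481)/0.3547 = 237 days.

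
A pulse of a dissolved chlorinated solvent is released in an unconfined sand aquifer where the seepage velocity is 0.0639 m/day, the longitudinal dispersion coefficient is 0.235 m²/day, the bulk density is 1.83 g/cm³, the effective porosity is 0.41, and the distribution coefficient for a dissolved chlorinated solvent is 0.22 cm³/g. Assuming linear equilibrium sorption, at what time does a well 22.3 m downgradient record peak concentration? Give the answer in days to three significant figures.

Retardation factor R = 1 + ρ_b·K_d/n = 1 + 1.83 × 0.22/0.41 = 1.982.
Sorption retards both mechanisms: v_R = v/R = 0.03224 m/day, D_R = D/R = 0.1186 m²/day.
Peak time from v_R²t² + 2D_R t − x² = 0: t = (√(D_R² + v_R²x²) − D_R)/v_R².
√(D_R² + v_R²x²) = √(0.1186² + 0.03224² × 22.3²) = 0.7287; v_R² = 0.001039.
t = (0.7287 − 0.1186)/0.001039 = 587 days.

587 days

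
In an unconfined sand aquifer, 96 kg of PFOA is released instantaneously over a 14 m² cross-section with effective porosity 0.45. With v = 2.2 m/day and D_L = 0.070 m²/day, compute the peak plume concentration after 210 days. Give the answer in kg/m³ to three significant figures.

The peak of an instantaneous 1D plume sits at x = vt; there the Gaussian factor is 1 and C_max = M/(n_e·A·√(4πDt)), where n_e·A is the pore area the mass is dissolved in.
√(4πDt) = √(4π × 0.070 × 210) = 13.59 m, so C_max = 96/(0.45 × 14 × 13.59) = 1.12 kg/m³.

1.12 kg/m³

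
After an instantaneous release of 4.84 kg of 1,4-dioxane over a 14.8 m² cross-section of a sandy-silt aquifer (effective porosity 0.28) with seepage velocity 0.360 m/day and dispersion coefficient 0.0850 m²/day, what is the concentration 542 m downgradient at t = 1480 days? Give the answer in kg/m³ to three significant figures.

For an instantaneous plane source, C(x,t) = M/(n_e·A·√(4πDt)) · exp(−(x−vt)²/(4Dt)), with n_e·A the pore (flow) area.
Plume center vt = 0.360 × 1480 = 532.8 m, so the well at 542 m is 9.2 m downgradient of the peak.
√(4πDt) = 39.76 m, giving peak height M/(n_e·A·√(4πDt)) = 4.84/(0.28 × 14.8 × 39.76) = 0.02938 kg/m³.
(x−vt)²/(4Dt) = (9.2)²/(4 × 0.0850 × 1480) = 0.1682; exp(−0.1682) = 0.8452.
C = 0.02938 × 0.8452 = 0.0248 kg/m³.

0.0248 kg/m³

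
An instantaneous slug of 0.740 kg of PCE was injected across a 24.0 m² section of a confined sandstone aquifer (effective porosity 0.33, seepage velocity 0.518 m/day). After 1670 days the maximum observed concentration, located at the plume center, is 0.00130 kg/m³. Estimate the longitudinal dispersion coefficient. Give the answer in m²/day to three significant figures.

0.246 m²/day

At the plume center C_max = M/(n_e·A·√(4πDt)), so D = M²/(4πt·(n_e·A·C_max)²).
n_e·A·C_max = 0.33 × 24.0 × 0.00130 = 0.01030 kg/m.
D = 0.740²/(4π × 1670 × 0.01030²) = 0.246 m²/day.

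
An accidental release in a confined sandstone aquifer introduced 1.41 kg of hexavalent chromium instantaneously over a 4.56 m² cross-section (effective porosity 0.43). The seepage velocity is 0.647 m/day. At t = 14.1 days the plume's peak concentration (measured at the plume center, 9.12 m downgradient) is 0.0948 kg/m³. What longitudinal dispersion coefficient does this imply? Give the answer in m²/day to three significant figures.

At the plume center C_max = M/(n_e·A·√(4πDt)), so D = M²/(4πt·(n_e·A·C_max)²).
n_e·A·C_max = 0.43 × 4.56 × 0.0948 = 0.1859 kg/m.
D = 1.41²/(4π × 14.1 × 0.1859²) = 0.325 m²/day.

0.325 m²/day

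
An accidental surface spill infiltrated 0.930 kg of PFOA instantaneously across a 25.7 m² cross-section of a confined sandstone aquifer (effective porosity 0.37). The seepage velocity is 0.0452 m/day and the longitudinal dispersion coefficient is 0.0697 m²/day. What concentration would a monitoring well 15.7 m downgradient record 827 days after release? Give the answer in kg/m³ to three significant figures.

0.000473 kg/m³

For an instantaneous plane source, C(x,t) = M/(n_e·A·√(4πDt)) · exp(−(x−vt)²/(4Dt)), with n_e·A the pore (flow) area.
Plume center vt = 0.0452 × 827 = 37.3804 m, so the well at 15.7 m is 21.6804 m upgradient of the peak.
√(4πDt) = 26.91 m, giving peak height M/(n_e·A·√(4πDt)) = 0.930/(0.37 × 25.7 × 26.91) = 0.003634 kg/m³.
(x−vt)²/(4Dt) = (-21.6804)²/(4 × 0.0697 × 827) = 2.039; exp(−2.039) = 0.1302.
C = 0.003634 × 0.1302 = 0.000473 kg/m³.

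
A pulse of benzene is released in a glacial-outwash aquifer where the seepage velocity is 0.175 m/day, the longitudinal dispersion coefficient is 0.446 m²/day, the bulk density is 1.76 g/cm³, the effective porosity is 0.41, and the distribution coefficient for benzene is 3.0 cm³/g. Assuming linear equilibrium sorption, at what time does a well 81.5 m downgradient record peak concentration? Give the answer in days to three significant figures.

Retardation factor R = 1 + ρ_b·K_d/n = 1 + 1.76 × 3.0/0.41 = 13.88.
Sorption retards both mechanisms: v_R = v/R = 0.01261 m/day, D_R = D/R = 0.03213 m²/day.
Peak time from v_R²t² + 2D_R t − x² = 0: t = (√(D_R² + v_R²x²) − D_R)/v_R².
√(D_R² + v_R²x²) = √(0.03213² + 0.01261² × 81.5²) = 1.028; v_R² = 0.0001590.
t = (1.028 − 0.03213)/0.0001590 = 6260 days.

6260 days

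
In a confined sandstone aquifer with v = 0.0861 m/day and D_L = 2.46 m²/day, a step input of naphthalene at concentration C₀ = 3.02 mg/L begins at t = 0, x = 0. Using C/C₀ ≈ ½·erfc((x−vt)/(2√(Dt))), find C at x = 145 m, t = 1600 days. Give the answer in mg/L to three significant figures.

1.41 mg/L

For a continuous step input, C/C₀ ≈ ½·erfc((x−vt)/(2√(Dt))).
vt = 0.0861 × 1600 = 137.76 m and 2√(Dt) = 2√(2.46 × 1600) = 125.5 m.
Argument (x−vt)/(2√(Dt)) = (145 − 137.76)/125.5 = 0.05769; ½·erfc(0.05769) = 0.4675.
C = 3.02 × 0.4675 = 1.41 mg/L.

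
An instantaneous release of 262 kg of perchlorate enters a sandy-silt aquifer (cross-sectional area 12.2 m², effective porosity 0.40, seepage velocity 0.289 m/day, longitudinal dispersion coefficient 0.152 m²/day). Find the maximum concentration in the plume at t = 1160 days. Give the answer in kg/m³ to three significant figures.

The peak of an instantaneous 1D plume sits at x = vt; there the Gaussian factor is 1 and C_max = M/(n_e·A·√(4πDt)), where n_e·A is the pore area the mass is dissolved in.
√(4πDt) = √(4π × 0.152 × 1160) = 47.07 m, so C_max = 262/(0.40 × 12.2 × 47.07) = 1.14 kg/m³.

1.14 kg/m³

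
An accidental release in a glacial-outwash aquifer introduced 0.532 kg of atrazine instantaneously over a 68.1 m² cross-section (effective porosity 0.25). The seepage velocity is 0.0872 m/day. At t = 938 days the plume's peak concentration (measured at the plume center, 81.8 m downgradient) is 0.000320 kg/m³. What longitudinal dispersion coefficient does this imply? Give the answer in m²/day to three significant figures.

0.809 m²/day

At the plume center C_max = M/(n_e·A·√(4πDt)), so D = M²/(4πt·(n_e·A·C_max)²).
n_e·A·C_max = 0.25 × 68.1 × 0.000320 = 0.005448 kg/m.
D = 0.532²/(4π × 938 × 0.005448²) = 0.809 m²/day.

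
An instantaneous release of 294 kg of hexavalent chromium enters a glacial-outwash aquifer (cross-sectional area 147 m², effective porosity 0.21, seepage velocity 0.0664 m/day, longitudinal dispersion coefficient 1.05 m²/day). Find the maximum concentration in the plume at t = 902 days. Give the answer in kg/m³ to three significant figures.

0.0873 kg/m³

The peak of an instantaneous 1D plume sits at x = vt; there the Gaussian factor is 1 and C_max = M/(n_e·A·√(4πDt)), where n_e·A is the pore area the mass is dissolved in.
√(4πDt) = √(4π × 1.05 × 902) = 109.1 m, so C_max = 294/(0.21 × 147 × 109.1) = 0.0873 kg/m³.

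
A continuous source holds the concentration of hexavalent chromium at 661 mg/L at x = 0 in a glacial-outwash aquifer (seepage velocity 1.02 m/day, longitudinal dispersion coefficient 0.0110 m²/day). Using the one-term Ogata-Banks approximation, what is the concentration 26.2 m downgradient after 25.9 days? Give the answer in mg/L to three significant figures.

For a continuous step input, C/C₀ ≈ ½·erfc((x−vt)/(2√(Dt))).
vt = 1.02 × 25.9 = 26.418 m and 2√(Dt) = 2√(0.0110 × 25.9) = 1.068 m.
Argument (x−vt)/(2√(Dt)) = (26.2 − 26.418)/1.068 = -0.2041; ½·erfc(-0.2041) = 0.6136.
C = 661 × 0.6136 = 406 mg/L.

406 mg/L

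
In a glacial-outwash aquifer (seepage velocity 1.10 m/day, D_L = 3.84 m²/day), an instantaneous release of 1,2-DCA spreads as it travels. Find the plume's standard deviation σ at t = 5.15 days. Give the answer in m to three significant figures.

Dispersive spreading gives a Gaussian with σ² = 2Dt; advection only shifts the center.
σ = √(2 × 3.84 × 5.15) = 6.29 m.

6.29 m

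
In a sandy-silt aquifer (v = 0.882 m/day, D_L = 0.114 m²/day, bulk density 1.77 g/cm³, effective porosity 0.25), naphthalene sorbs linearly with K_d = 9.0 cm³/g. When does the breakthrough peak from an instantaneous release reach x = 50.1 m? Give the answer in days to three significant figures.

Retardation factor R = 1 + ρ_b·K_d/n = 1 + 1.77 × 9.0/0.25 = 64.72.
Sorption retards both mechanisms: v_R = v/R = 0.01363 m/day, D_R = D/R = 0.001761 m²/day.
Peak time from v_R²t² + 2D_R t − x² = 0: t = (√(D_R² + v_R²x²) − D_R)/v_R².
√(D_R² + v_R²x²) = √(0.001761² + 0.01363² × 50.1²) = 0.6829; v_R² = 0.0001858.
t = (0.6829 − 0.001761)/0.0001858 = 3670 days.

3670 days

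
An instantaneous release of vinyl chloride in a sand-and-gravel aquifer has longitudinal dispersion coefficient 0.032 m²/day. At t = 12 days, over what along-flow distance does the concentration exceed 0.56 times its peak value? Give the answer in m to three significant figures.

1.89 m

The plume is Gaussian with σ = √(2Dt) = √(2 × 0.032 × 12) = 0.8764 m.
C/C_peak = exp(−Δx²/(2σ²)) = 0.56 ⇒ Δx = σ·√(−2 ln 0.56) = 0.8764 × 1.077 = 0.9439 m.
Width = 2Δx = 1.89 m.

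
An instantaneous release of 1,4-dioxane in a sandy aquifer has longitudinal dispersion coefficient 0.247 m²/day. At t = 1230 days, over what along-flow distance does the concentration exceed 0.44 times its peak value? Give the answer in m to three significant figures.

The plume is Gaussian with σ = √(2Dt) = √(2 × 0.247 × 1230) = 24.65 m.
C/C_peak = exp(−Δx²/(2σ²)) = 0.44 ⇒ Δx = σ·√(−2 ln 0.44) = 24.65 × 1.281 = 31.58 m.
Width = 2Δx = 63.2 m.

63.2 m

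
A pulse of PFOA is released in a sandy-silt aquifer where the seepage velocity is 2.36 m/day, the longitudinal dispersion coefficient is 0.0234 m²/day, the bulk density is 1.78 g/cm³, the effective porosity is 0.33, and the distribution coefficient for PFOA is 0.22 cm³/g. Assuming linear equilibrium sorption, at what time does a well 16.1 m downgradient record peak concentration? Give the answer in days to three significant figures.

14.9 days

Retardation factor R = 1 + ρ_b·K_d/n = 1 + 1.78 × 0.22/0.33 = 2.187.
Sorption retards both mechanisms: v_R = v/R = 1.079 m/day, D_R = D/R = 0.01070 m²/day.
Peak time from v_R²t² + 2D_R t − x² = 0: t = (√(D_R² + v_R²x²) − D_R)/v_R².
√(D_R² + v_R²x²) = √(0.01070² + 1.079² × 16.1²) = 17.37; v_R² = 1.164.
t = (17.37 − 0.01070)/1.164 = 14.9 days.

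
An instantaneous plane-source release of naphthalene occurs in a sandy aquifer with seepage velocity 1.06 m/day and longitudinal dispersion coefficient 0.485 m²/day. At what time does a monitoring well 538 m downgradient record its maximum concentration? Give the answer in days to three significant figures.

For the 1D instantaneous-source solution, setting ∂C/∂t = 0 at fixed x gives v²t² + 2Dt − x² = 0, so t = (√(D² + v²x²) − D)/v².
√(D² + v²x²) = √(0.485² + 1.06² × 538²) = 570.3; v² = 1.1236.
t = (570.3 − 0.485)/1.1236 = 507 days (vs. the pure-advection estimate x/v = 508 d).

507 days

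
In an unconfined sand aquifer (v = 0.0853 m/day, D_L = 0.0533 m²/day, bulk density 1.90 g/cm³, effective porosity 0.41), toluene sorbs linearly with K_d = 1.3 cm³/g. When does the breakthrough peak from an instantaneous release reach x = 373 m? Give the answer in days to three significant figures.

Retardation factor R = 1 + ρ_b·K_d/n = 1 + 1.90 × 1.3/0.41 = 7.024.
Sorption retards both mechanisms: v_R = v/R = 0.01214 m/day, D_R = D/R = 0.007588 m²/day.
Peak time from v_R²t² + 2D_R t − x² = 0: t = (√(D_R² + v_R²x²) − D_R)/v_R².
√(D_R² + v_R²x²) = √(0.007588² + 0.01214² × 373²) = 4.528; v_R² = 0.0001474.
t = (4.528 − 0.007588)/0.0001474 = 30700 days.

30700 days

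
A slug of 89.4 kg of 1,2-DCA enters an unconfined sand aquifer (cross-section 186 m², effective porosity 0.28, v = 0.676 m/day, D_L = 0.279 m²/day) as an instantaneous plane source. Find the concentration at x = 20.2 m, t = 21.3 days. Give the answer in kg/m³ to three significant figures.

For an instantaneous plane source, C(x,t) = M/(n_e·A·√(4πDt)) · exp(−(x−vt)²/(4Dt)), with n_e·A the pore (flow) area.
Plume center vt = 0.676 × 21.3 = 14.3988 m, so the well at 20.2 m is 5.8012 m downgradient of the peak.
√(4πDt) = 8.642 m, giving peak height M/(n_e·A·√(4πDt)) = 89.4/(0.28 × 186 × 8.642) = 0.1986 kg/m³.
(x−vt)²/(4Dt) = (5.8012)²/(4 × 0.279 × 21.3) = 1.416; exp(−1.416) = 0.2427.
C = 0.1986 × 0.2427 = 0.0482 kg/m³.

0.0482 kg/m³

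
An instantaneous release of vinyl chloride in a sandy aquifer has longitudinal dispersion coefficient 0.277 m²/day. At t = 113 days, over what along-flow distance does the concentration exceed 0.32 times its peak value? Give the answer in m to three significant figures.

The plume is Gaussian with σ = √(2Dt) = √(2 × 0.277 × 113) = 7.912 m.
C/C_peak = exp(−Δx²/(2σ²)) = 0.32 ⇒ Δx = σ·√(−2 ln 0.32) = 7.912 × 1.510 = 11.95 m.
Width = 2Δx = 23.9 m.

23.9 m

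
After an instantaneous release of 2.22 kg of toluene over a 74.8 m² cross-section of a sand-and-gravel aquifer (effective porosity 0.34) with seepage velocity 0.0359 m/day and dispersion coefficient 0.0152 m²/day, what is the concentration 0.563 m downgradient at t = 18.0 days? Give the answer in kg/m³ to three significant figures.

For an instantaneous plane source, C(x,t) = M/(n_e·A·√(4πDt)) · exp(−(x−vt)²/(4Dt)), with n_e·A the pore (flow) area.
Plume center vt = 0.0359 × 18.0 = 0.6462 m, so the well at 0.563 m is 0.0832 m upgradient of the peak.
√(4πDt) = 1.854 m, giving peak height M/(n_e·A·√(4πDt)) = 2.22/(0.34 × 74.8 × 1.854) = 0.04708 kg/m³.
(x−vt)²/(4Dt) = (-0.0832)²/(4 × 0.0152 × 18.0) = 0.006325; exp(−0.006325) = 0.9937.
C = 0.04708 × 0.9937 = 0.0468 kg/m³.

0.0468 kg/m³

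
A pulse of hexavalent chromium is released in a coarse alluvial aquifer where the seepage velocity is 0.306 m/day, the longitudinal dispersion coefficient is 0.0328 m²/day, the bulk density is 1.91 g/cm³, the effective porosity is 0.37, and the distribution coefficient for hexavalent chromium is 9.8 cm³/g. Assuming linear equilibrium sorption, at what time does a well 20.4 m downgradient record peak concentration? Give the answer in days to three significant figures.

Retardation factor R = 1 + ρ_b·K_d/n = 1 + 1.91 × 9.8/0.37 = 51.59.
Sorption retards both mechanisms: v_R = v/R = 0.005931 m/day, D_R = D/R = 0.0006358 m²/day.
Peak time from v_R²t² + 2D_R t − x² = 0: t = (√(D_R² + v_R²x²) − D_R)/v_R².
√(D_R² + v_R²x²) = √(0.0006358² + 0.005931² × 20.4²) = 0.1210; v_R² = 3.518e-05.
t = (0.1210 − 0.0006358)/3.518e-05 = 3420 days.

3420 days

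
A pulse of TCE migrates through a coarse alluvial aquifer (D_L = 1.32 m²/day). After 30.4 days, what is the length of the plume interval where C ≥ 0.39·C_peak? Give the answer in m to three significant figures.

The plume is Gaussian with σ = √(2Dt) = √(2 × 1.32 × 30.4) = 8.959 m.
C/C_peak = exp(−Δx²/(2σ²)) = 0.39 ⇒ Δx = σ·√(−2 ln 0.39) = 8.959 × 1.372 = 12.29 m.
Width = 2Δx = 24.6 m.

24.6 m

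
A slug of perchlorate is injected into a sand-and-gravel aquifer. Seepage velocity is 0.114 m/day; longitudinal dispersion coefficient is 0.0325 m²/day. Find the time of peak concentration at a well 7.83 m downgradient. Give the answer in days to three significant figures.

For the 1D instantaneous-source solution, setting ∂C/∂t = 0 at fixed x gives v²t² + 2Dt − x² = 0, so t = (√(D² + v²x²) − D)/v².
√(D² + v²x²) = √(0.0325² + 0.114² × 7.83²) = 0.8932; v² = 0.012996.
t = (0.8932 − 0.0325)/0.012996 = 66.2 days (vs. the pure-advection estimate x/v = 68.7 d).

66.2 days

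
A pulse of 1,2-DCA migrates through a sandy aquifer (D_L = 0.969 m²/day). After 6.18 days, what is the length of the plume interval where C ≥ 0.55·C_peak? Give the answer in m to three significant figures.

The plume is Gaussian with σ = √(2Dt) = √(2 × 0.969 × 6.18) = 3.461 m.
C/C_peak = exp(−Δx²/(2σ²)) = 0.55 ⇒ Δx = σ·√(−2 ln 0.55) = 3.461 × 1.093 = 3.783 m.
Width = 2Δx = 7.57 m.

7.57 m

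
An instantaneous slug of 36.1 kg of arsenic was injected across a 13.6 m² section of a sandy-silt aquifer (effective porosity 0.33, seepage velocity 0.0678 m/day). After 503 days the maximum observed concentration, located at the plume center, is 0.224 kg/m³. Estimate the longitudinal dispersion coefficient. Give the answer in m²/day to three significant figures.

At the plume center C_max = M/(n_e·A·√(4πDt)), so D = M²/(4πt·(n_e·A·C_max)²).
n_e·A·C_max = 0.33 × 13.6 × 0.224 = 1.005 kg/m.
D = 36.1²/(4π × 503 × 1.005²) = 0.204 m²/day.

0.204 m²/day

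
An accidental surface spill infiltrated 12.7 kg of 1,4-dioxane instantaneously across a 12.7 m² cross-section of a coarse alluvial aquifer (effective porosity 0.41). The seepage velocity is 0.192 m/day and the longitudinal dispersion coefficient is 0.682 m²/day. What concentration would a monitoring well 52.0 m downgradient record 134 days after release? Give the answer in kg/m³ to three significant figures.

0.0109 kg/m³

For an instantaneous plane source, C(x,t) = M/(n_e·A·√(4πDt)) · exp(−(x−vt)²/(4Dt)), with n_e·A the pore (flow) area.
Plume center vt = 0.192 × 134 = 25.728 m, so the well at 52.0 m is 26.272 m downgradient of the peak.
√(4πDt) = 33.89 m, giving peak height M/(n_e·A·√(4πDt)) = 12.7/(0.41 × 12.7 × 33.89) = 0.07197 kg/m³.
(x−vt)²/(4Dt) = (26.272)²/(4 × 0.682 × 134) = 1.888; exp(−1.888) = 0.1514.
C = 0.07197 × 0.1514 = 0.0109 kg/m³.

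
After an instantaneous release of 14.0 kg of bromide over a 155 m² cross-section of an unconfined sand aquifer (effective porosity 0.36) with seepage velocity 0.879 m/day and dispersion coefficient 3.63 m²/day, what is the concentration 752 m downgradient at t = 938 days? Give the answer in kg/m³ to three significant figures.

For an instantaneous plane source, C(x,t) = M/(n_e·A·√(4πDt)) · exp(−(x−vt)²/(4Dt)), with n_e·A the pore (flow) area.
Plume center vt = 0.879 × 938 = 824.502 m, so the well at 752 m is 72.502 m upgradient of the peak.
√(4πDt) = 206.9 m, giving peak height M/(n_e·A·√(4πDt)) = 14.0/(0.36 × 155 × 206.9) = 0.001213 kg/m³.
(x−vt)²/(4Dt) = (-72.502)²/(4 × 3.63 × 938) = 0.3859; exp(−0.3859) = 0.6798.
C = 0.001213 × 0.6798 = 0.000825 kg/m³.

0.000825 kg/m³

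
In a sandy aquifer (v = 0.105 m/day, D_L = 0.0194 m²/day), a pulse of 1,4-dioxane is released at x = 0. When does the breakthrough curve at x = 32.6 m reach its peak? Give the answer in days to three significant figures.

309 days

For the 1D instantaneous-source solution, setting ∂C/∂t = 0 at fixed x gives v²t² + 2Dt − x² = 0, so t = (√(D² + v²x²) − D)/v².
√(D² + v²x²) = √(0.0194² + 0.105² × 32.6²) = 3.423; v² = 0.011025.
t = (3.423 − 0.0194)/0.011025 = 309 days (vs. the pure-advection estimate x/v = 310 d).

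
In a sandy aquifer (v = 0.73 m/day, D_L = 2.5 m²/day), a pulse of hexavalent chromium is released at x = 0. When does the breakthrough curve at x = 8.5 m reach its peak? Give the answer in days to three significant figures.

For the 1D instantaneous-source solution, setting ∂C/∂t = 0 at fixed x gives v²t² + 2Dt − x² = 0, so t = (√(D² + v²x²) − D)/v².
√(D² + v²x²) = √(2.5² + 0.73² × 8.5²) = 6.690; v² = 0.5329.
t = (6.690 − 2.5)/0.5329 = 7.86 days (vs. the pure-advection estimate x/v = 11.6 d).

7.86 days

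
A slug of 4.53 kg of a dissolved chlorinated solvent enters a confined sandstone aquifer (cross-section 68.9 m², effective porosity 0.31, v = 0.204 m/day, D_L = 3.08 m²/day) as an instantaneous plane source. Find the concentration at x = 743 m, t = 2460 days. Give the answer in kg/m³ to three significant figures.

0.000101 kg/m³

For an instantaneous plane source, C(x,t) = M/(n_e·A·√(4πDt)) · exp(−(x−vt)²/(4Dt)), with n_e·A the pore (flow) area.
Plume center vt = 0.204 × 2460 = 501.84 m, so the well at 743 m is 241.16 m downgradient of the peak.
√(4πDt) = 308.6 m, giving peak height M/(n_e·A·√(4πDt)) = 4.53/(0.31 × 68.9 × 308.6) = 0.0006873 kg/m³.
(x−vt)²/(4Dt) = (241.16)²/(4 × 3.08 × 2460) = 1.919; exp(−1.919) = 0.1468.
C = 0.0006873 × 0.1468 = 0.000101 kg/m³.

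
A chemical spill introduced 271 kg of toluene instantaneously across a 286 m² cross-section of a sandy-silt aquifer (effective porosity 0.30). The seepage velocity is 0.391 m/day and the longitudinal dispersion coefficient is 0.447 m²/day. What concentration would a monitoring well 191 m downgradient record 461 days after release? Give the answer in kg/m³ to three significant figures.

0.0540 kg/m³

For an instantaneous plane source, C(x,t) = M/(n_e·A·√(4πDt)) · exp(−(x−vt)²/(4Dt)), with n_e·A the pore (flow) area.
Plume center vt = 0.391 × 461 = 180.251 m, so the well at 191 m is 10.749 m downgradient of the peak.
√(4πDt) = 50.89 m, giving peak height M/(n_e·A·√(4πDt)) = 271/(0.30 × 286 × 50.89) = 0.06207 kg/m³.
(x−vt)²/(4Dt) = (10.749)²/(4 × 0.447 × 461) = 0.1402; exp(−0.1402) = 0.8692.
C = 0.06207 × 0.8692 = 0.0540 kg/m³.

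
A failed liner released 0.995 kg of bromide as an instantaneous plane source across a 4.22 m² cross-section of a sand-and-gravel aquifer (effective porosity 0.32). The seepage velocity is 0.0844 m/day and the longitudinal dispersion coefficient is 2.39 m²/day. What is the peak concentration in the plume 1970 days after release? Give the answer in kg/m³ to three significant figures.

The peak of an instantaneous 1D plume sits at x = vt; there the Gaussian factor is 1 and C_max = M/(n_e·A·√(4πDt)), where n_e·A is the pore area the mass is dissolved in.
√(4πDt) = √(4π × 2.39 × 1970) = 243.2 m, so C_max = 0.995/(0.32 × 4.22 × 243.2) = 0.00303 kg/m³.

0.00303 kg/m³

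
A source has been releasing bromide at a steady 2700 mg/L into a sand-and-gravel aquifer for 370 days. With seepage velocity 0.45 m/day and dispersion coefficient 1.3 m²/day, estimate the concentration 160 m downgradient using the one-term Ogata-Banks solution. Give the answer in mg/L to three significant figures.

1570 mg/L

For a continuous step input, C/C₀ ≈ ½·erfc((x−vt)/(2√(Dt))).
vt = 0.45 × 370 = 166.5 m and 2√(Dt) = 2√(1.3 × 370) = 43.86 m.
Argument (x−vt)/(2√(Dt)) = (160 − 166.5)/43.86 = -0.1482; ½·erfc(-0.1482) = 0.5830.
C = 2700 × 0.5830 = 1570 mg/L.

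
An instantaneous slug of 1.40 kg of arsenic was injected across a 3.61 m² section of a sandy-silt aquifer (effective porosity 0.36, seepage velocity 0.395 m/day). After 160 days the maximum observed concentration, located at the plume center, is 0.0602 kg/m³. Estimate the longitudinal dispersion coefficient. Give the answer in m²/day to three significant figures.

At the plume center C_max = M/(n_e·A·√(4πDt)), so D = M²/(4πt·(n_e·A·C_max)²).
n_e·A·C_max = 0.36 × 3.61 × 0.0602 = 0.07824 kg/m.
D = 1.40²/(4π × 160 × 0.07824²) = 0.159 m²/day.

0.159 m²/day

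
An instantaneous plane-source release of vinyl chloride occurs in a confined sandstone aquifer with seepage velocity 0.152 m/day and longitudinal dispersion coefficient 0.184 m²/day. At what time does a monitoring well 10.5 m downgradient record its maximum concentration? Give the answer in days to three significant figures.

61.6 days

For the 1D instantaneous-source solution, setting ∂C/∂t = 0 at fixed x gives v²t² + 2Dt − x² = 0, so t = (√(D² + v²x²) − D)/v².
√(D² + v²x²) = √(0.184² + 0.152² × 10.5²) = 1.607; v² = 0.023104.
t = (1.607 − 0.184)/0.023104 = 61.6 days (vs. the pure-advection estimate x/v = 69.1 d).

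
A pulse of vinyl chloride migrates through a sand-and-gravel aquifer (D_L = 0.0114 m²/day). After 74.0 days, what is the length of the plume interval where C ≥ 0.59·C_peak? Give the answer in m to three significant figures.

The plume is Gaussian with σ = √(2Dt) = √(2 × 0.0114 × 74.0) = 1.299 m.
C/C_peak = exp(−Δx²/(2σ²)) = 0.59 ⇒ Δx = σ·√(−2 ln 0.59) = 1.299 × 1.027 = 1.334 m.
Width = 2Δx = 2.67 m.

2.67 m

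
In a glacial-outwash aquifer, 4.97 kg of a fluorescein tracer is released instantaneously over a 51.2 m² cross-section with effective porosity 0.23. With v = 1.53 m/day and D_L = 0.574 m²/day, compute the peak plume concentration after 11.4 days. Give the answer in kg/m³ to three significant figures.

0.0465 kg/m³

The peak of an instantaneous 1D plume sits at x = vt; there the Gaussian factor is 1 and C_max = M/(n_e·A·√(4πDt)), where n_e·A is the pore area the mass is dissolved in.
√(4πDt) = √(4π × 0.574 × 11.4) = 9.068 m, so C_max = 4.97/(0.23 × 51.2 × 9.068) = 0.0465 kg/m³.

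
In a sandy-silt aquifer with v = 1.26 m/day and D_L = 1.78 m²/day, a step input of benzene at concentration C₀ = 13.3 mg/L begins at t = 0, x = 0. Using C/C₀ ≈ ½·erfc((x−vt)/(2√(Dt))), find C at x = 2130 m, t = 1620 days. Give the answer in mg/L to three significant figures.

1.61 mg/L

For a continuous step input, C/C₀ ≈ ½·erfc((x−vt)/(2√(Dt))).
vt = 1.26 × 1620 = 2041.2 m and 2√(Dt) = 2√(1.78 × 1620) = 107.4 m.
Argument (x−vt)/(2√(Dt)) = (2130 − 2041.2)/107.4 = 0.8268; ½·erfc(0.8268) = 0.1211.
C = 13.3 × 0.1211 = 1.61 mg/L.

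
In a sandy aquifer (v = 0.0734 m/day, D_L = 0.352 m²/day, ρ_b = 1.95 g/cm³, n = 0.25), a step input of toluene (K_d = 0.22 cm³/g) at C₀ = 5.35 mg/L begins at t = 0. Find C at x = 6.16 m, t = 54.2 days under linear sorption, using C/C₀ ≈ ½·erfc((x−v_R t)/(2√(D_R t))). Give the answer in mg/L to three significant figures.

0.563 mg/L

Retardation factor R = 1 + ρ_b·K_d/n = 1 + 1.95 × 0.22/0.25 = 2.716.
Sorption retards both mechanisms: v_R = v/R = 0.02703 m/day, D_R = D/R = 0.1296 m²/day.
v_R·t = 0.02703 × 54.2 = 1.465026 m; 2√(D_R t) = 5.301 m; argument = (6.16 − 1.465026)/5.301 = 0.8857.
C = C₀ × ½·erfc(0.8857) = 5.35 × 0.1052 = 0.563 mg/L.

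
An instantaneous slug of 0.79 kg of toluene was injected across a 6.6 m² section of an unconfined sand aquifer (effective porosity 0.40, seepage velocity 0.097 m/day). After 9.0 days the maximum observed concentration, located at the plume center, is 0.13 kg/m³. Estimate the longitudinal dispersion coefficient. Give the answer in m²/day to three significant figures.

0.0468 m²/day

At the plume center C_max = M/(n_e·A·√(4πDt)), so D = M²/(4πt·(n_e·A·C_max)²).
n_e·A·C_max = 0.40 × 6.6 × 0.13 = 0.3432 kg/m.
D = 0.79²/(4π × 9.0 × 0.3432²) = 0.0468 m²/day.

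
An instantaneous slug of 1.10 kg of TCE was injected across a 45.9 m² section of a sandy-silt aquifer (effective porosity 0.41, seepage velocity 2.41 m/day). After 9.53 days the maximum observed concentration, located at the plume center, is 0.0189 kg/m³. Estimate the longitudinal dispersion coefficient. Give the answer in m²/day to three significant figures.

At the plume center C_max = M/(n_e·A·√(4πDt)), so D = M²/(4πt·(n_e·A·C_max)²).
n_e·A·C_max = 0.41 × 45.9 × 0.0189 = 0.3557 kg/m.
D = 1.10²/(4π × 9.53 × 0.3557²) = 0.0799 m²/day.

0.0799 m²/day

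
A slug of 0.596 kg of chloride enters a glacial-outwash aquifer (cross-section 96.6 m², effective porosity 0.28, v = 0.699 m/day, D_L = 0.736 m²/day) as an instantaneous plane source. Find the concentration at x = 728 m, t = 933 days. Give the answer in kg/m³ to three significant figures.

2.92e-05 kg/m³

For an instantaneous plane source, C(x,t) = M/(n_e·A·√(4πDt)) · exp(−(x−vt)²/(4Dt)), with n_e·A the pore (flow) area.
Plume center vt = 0.699 × 933 = 652.167 m, so the well at 728 m is 75.833 m downgradient of the peak.
√(4πDt) = 92.89 m, giving peak height M/(n_e·A·√(4πDt)) = 0.596/(0.28 × 96.6 × 92.89) = 0.0002372 kg/m³.
(x−vt)²/(4Dt) = (75.833)²/(4 × 0.736 × 933) = 2.094; exp(−2.094) = 0.1232.
C = 0.0002372 × 0.1232 = 2.92e-05 kg/m³.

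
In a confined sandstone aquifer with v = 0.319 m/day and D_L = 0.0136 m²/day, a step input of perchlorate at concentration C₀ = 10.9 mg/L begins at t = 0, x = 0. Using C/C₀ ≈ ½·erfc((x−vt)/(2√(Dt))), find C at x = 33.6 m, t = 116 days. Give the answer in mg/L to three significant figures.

For a continuous step input, C/C₀ ≈ ½·erfc((x−vt)/(2√(Dt))).
vt = 0.319 × 116 = 37.004 m and 2√(Dt) = 2√(0.0136 × 116) = 2.512 m.
Argument (x−vt)/(2√(Dt)) = (33.6 − 37.004)/2.512 = -1.355; ½·erfc(-1.355) = 0.9723.
C = 10.9 × 0.9723 = 10.6 mg/L.

10.6 mg/L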